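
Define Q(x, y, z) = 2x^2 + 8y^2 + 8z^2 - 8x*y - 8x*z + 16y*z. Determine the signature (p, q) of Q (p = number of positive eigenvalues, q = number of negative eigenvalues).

Write A = [[2, -4, -4], [-4, 8, 8], [-4, 8, 8]].
Congruent diagonalization of A (simultaneous row and column reduction) yields pivots 2, 0, 0.
So there are 1 positive, 2 zero pivots.

(1, 0)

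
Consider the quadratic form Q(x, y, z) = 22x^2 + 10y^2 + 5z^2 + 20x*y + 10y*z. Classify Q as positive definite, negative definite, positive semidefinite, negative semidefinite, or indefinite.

positive definite

The symmetric matrix of Q is A = [[22, 10, 0], [10, 10, 5], [0, 5, 5]].
Leading principal minors: Δ_1 = 22, Δ_2 = 120, Δ_3 = 50.
All leading principal minors are positive, so by Sylvester's criterion Q is positive definite.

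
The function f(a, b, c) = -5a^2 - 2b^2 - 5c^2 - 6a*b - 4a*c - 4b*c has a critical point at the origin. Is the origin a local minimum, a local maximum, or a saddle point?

local maximum

The Hessian at the origin is H = [[-10, -6, -4], [-6, -4, -4], [-4, -4, -10]].
Row-reducing H symmetrically gives the diagonal entries -10, -2/5, -2.
So there are 3 negative pivots.
H is negative definite, so the origin is a strict local maximum.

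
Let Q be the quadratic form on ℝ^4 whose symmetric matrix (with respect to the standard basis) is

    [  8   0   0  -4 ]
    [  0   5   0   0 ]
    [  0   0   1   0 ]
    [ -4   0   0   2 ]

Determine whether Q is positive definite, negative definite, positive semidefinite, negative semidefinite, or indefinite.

positive semidefinite

Congruent diagonalization of A (simultaneous row and column reduction) yields pivots 8, 5, 1, 0.
So there are 3 positive, 1 zero pivots.
Hence Q is positive semidefinite.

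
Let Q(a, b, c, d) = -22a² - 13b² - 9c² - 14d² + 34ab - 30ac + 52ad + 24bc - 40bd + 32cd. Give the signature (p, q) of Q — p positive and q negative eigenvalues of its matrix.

The symmetric matrix is A = [[-22, 17, -15, 26], [17, -13, 12, -20], [-15, 12, -9, 16], [26, -20, 16, -14]].
By Sylvester's law of inertia any congruent diagonalization of A has 2 positive, 2 negative and 0 zero entries.

(2, 2)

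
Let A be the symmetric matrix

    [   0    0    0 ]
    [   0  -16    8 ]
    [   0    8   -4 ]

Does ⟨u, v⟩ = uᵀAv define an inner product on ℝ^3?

no

Symmetric row and column elimination reduces A to a congruent diagonal form with pivots 0, -16, 0.
That gives 1 negative, 2 zero pivots.
Hence Q is negative semidefinite.
⟨·,·⟩ is an inner product exactly when A is positive definite.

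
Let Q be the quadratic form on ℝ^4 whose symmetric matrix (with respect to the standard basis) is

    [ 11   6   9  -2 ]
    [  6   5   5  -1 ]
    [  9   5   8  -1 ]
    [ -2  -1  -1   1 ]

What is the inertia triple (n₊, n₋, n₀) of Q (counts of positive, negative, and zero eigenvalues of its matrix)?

(3, 0, 1)

Row-reducing A symmetrically gives the diagonal entries 11, 19/11, 12/19, 0.
So there are 3 positive, 1 zero pivots.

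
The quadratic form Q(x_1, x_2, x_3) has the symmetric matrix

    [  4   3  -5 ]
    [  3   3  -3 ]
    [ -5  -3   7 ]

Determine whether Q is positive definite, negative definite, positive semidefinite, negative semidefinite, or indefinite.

positive semidefinite

Applying the same elementary operations to the rows and columns of A produces a congruent diagonal matrix with entries 4, 3/4, 0.
So there are 2 positive, 1 zero pivots.
Hence Q is positive semidefinite.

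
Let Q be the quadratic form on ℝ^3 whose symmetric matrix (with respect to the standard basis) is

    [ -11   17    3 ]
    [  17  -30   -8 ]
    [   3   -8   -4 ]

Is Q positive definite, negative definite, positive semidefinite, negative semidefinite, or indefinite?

Leading principal minors: Δ_1 = -11, Δ_2 = 41, Δ_3 = -6.
The signs alternate starting with Δ_1 < 0, so by Sylvester's criterion Q is negative definite.

negative definite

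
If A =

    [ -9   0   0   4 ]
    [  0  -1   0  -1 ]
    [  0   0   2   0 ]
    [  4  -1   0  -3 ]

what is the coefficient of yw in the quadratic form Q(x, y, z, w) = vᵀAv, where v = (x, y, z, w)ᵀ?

The coefficient of yw is A[2,4] + A[4,2] = 2·(-1) = -2.

-2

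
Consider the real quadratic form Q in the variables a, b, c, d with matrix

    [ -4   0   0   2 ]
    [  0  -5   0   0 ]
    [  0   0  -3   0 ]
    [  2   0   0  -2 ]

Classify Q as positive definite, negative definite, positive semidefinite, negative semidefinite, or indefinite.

negative definite

Row-reducing A symmetrically gives the diagonal entries -4, -5, -3, -1.
So there are 4 negative pivots.
Hence Q is negative definite.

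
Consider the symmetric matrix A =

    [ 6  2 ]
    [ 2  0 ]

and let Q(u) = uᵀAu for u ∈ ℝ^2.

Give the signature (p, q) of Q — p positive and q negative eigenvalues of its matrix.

(1, 1)

Symmetric row and column elimination reduces A to a congruent diagonal form with pivots 6, -2/3.
That gives 1 positive, 1 negative pivots.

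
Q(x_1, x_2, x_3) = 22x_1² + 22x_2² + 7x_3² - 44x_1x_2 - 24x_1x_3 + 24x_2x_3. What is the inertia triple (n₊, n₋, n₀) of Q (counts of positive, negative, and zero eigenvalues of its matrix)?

(2, 0, 1)

The symmetric matrix is A = [[22, -22, -12], [-22, 22, 12], [-12, 12, 7]].
Congruent diagonalization of A (simultaneous row and column reduction) yields pivots 22, 0, 5/11.
Counting signs: 2 positive, 1 zero.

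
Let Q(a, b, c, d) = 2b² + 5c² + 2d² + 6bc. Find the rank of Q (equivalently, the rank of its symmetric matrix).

Write A = [[0, 0, 0, 0], [0, 2, 3, 0], [0, 3, 5, 0], [0, 0, 0, 2]].
Congruent diagonalization of A (simultaneous row and column reduction) yields pivots 0, 2, 1/2, 2.
Counting signs: 3 positive, 1 zero.
The rank is the number of nonzero pivots: 3.

3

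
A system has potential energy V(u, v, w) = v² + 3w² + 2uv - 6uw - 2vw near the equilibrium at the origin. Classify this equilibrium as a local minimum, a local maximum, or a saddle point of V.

saddle point

The Hessian at the origin is H = [[0, 2, -6], [2, 2, -2], [-6, -2, 6]].
H is indefinite, so the origin is a saddle point.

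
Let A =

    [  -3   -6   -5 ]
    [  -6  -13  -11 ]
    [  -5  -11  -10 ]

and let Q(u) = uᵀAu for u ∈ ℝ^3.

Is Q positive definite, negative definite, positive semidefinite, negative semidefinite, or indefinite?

An LDLᵀ factorisation of A has diagonal entries -3, -1, -2/3.
That gives 3 negative pivots.
Hence Q is negative definite.

negative definite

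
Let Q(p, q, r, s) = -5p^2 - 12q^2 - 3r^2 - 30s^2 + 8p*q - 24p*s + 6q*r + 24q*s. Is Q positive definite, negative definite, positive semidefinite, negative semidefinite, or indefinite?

negative definite

The symmetric matrix is A = [[-5, 4, 0, -12], [4, -12, 3, 12], [0, 3, -3, 0], [-12, 12, 0, -30]].
Row-reducing A symmetrically gives the diagonal entries -5, -44/5, -87/44, -6/29.
So there are 4 negative pivots.
Hence Q is negative definite.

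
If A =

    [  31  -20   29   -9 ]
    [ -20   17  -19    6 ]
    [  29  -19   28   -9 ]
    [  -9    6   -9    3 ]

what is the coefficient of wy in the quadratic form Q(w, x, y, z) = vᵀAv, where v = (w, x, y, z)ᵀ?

The coefficient of wy is A[1,3] + A[3,1] = 2·29 = 58.

58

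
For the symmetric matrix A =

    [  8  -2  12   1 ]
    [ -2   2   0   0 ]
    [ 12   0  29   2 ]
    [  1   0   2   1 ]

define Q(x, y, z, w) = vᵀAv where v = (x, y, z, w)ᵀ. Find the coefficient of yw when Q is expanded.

0

The coefficient of yw is A[2,4] + A[4,2] = 2·0 = 0.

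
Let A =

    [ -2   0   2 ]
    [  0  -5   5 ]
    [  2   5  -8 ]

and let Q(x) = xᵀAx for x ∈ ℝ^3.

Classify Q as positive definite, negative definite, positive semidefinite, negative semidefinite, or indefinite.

Leading principal minors: Δ_1 = -2, Δ_2 = 10, Δ_3 = -10.
The signs alternate starting with Δ_1 < 0, so by Sylvester's criterion Q is negative definite.

negative definite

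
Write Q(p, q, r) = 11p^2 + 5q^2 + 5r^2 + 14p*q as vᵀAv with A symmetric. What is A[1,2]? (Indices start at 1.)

The coefficient of p·q in Q is 14. For a symmetric A this equals A[1,2] + A[2,1] = 2·A[1,2].
So A[1,2] = 14/2 = 7.

7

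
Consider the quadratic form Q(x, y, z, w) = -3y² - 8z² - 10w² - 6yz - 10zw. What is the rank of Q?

3

The associated matrix is A = [[0, 0, 0, 0], [0, -3, -3, 0], [0, -3, -8, -5], [0, 0, -5, -10]].
Row-reducing A symmetrically gives the diagonal entries 0, -3, -5, -5.
That gives 3 negative, 1 zero pivots.
The rank is the number of nonzero pivots: 3.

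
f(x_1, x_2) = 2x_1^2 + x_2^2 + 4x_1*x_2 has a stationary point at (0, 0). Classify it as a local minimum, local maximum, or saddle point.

The Hessian at the origin is H = [[4, 4], [4, 2]].
det H = 4·2 − (4)² = -8 < 0, so H is indefinite.
Therefore the origin is a saddle point.

saddle point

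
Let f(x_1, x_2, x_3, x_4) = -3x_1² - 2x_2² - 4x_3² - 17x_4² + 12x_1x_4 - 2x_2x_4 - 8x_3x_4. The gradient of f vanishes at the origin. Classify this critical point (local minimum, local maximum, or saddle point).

The Hessian at the origin is H = [[-6, 0, 0, 12], [0, -4, 0, -2], [0, 0, -8, -8], [12, -2, -8, -34]].
Applying the same elementary operations to the rows and columns of H produces a congruent diagonal matrix with entries -6, -4, -8, -1.
Counting signs: 4 negative.
H is negative definite, so the origin is a strict local maximum.

local maximum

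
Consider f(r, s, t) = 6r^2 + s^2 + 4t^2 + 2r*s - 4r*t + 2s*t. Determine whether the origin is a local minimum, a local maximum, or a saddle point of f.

The Hessian at the origin is H = [[12, 2, -4], [2, 2, 2], [-4, 2, 8]].
Congruent diagonalization of H (simultaneous row and column reduction) yields pivots 12, 5/3, 12/5.
Counting signs: 3 positive.
H is positive definite, so the origin is a strict local minimum.

local minimum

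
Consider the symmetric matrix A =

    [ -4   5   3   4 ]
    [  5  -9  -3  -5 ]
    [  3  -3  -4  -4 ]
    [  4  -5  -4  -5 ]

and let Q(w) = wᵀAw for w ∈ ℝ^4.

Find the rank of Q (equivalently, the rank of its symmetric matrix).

4

Row-reducing A symmetrically gives the diagonal entries -4, -11/4, -17/11, -6/17.
That gives 4 negative pivots.
The rank is the number of nonzero pivots: 4.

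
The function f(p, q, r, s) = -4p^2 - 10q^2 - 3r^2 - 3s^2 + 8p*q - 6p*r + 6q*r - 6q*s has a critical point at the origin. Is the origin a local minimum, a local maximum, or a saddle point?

local maximum

The Hessian at the origin is H = [[-8, 8, -6, 0], [8, -20, 6, -6], [-6, 6, -6, 0], [0, -6, 0, -6]].
An LDLᵀ factorisation of H has diagonal entries -8, -12, -3/2, -3.
So there are 4 negative pivots.
H is negative definite, so the origin is a strict local maximum.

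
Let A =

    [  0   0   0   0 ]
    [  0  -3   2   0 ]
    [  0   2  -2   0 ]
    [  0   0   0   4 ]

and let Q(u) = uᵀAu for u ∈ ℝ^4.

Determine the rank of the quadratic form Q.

Congruent diagonalization of A (simultaneous row and column reduction) yields pivots 0, -3, -2/3, 4.
So there are 1 positive, 2 negative, 1 zero pivots.
The rank is the number of nonzero pivots: 3.

3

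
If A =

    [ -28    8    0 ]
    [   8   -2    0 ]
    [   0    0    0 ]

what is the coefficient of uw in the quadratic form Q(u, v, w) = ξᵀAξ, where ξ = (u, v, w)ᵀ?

0

The coefficient of uw is A[1,3] + A[3,1] = 2·0 = 0.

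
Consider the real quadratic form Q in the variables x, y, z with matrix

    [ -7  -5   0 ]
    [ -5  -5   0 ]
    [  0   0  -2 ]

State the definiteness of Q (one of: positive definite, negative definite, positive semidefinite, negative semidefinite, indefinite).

negative definite

Leading principal minors: Δ_1 = -7, Δ_2 = 10, Δ_3 = -20.
The signs alternate starting with Δ_1 < 0, so by Sylvester's criterion Q is negative definite.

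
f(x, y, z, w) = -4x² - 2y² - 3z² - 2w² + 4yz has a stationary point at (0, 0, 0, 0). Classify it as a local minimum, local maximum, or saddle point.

The Hessian at the origin is H = [[-8, 0, 0, 0], [0, -4, 4, 0], [0, 4, -6, 0], [0, 0, 0, -4]].
Congruent diagonalization of H (simultaneous row and column reduction) yields pivots -8, -4, -2, -4.
That gives 4 negative pivots.
H is negative definite, so the origin is a strict local maximum.

local maximum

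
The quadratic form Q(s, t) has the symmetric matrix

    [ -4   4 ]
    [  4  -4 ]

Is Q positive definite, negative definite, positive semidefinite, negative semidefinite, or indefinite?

negative semidefinite

Row-reducing A symmetrically gives the diagonal entries -4, 0.
That gives 1 negative, 1 zero pivots.
Hence Q is negative semidefinite.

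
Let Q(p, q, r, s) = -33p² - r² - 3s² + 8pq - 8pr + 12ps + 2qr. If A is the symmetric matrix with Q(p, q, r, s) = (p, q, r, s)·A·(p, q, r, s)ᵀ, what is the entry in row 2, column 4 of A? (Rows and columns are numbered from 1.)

The coefficient of q·s in Q is 0. For a symmetric A this equals A[2,4] + A[4,2] = 2·A[2,4].
So A[2,4] = 0/2 = 0.

0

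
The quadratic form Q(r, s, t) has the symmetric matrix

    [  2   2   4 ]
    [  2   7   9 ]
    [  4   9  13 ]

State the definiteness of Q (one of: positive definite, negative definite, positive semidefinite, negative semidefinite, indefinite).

positive semidefinite

Symmetric row and column elimination reduces A to a congruent diagonal form with pivots 2, 5, 0.
That gives 2 positive, 1 zero pivots.
Hence Q is positive semidefinite.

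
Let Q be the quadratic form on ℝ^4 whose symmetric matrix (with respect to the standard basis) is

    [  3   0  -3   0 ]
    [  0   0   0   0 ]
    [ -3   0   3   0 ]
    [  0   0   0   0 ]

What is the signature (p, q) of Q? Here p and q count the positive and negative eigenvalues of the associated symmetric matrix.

(1, 0)

Row-reducing A symmetrically gives the diagonal entries 3, 0, 0, 0.
So there are 1 positive, 3 zero pivots.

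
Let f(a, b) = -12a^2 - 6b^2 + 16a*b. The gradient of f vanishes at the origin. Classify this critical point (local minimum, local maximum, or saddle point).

local maximum

The Hessian at the origin is H = [[-24, 16], [16, -12]].
det H = -24·-12 − (16)² = 32 > 0 and H[1,1] = -24 < 0, so H is negative definite.
Therefore the origin is a local maximum.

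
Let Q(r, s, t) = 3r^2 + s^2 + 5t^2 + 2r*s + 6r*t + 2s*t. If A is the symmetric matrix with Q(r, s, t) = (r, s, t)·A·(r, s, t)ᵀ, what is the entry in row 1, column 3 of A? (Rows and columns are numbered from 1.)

The coefficient of r·t in Q is 6. For a symmetric A this equals A[1,3] + A[3,1] = 2·A[1,3].
So A[1,3] = 6/2 = 3.

3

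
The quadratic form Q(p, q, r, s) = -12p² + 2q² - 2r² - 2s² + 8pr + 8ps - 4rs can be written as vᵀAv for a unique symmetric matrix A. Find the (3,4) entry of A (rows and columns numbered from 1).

The coefficient of r·s in Q is -4. For a symmetric A this equals A[3,4] + A[4,3] = 2·A[3,4].
So A[3,4] = -4/2 = -2.

-2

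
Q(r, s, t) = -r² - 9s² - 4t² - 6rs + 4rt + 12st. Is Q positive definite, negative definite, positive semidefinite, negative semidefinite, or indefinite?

negative semidefinite

The associated matrix is A = [[-1, -3, 2], [-3, -9, 6], [2, 6, -4]].
Symmetric row and column elimination reduces A to a congruent diagonal form with pivots -1, 0, 0.
That gives 1 negative, 2 zero pivots.
Hence Q is negative semidefinite.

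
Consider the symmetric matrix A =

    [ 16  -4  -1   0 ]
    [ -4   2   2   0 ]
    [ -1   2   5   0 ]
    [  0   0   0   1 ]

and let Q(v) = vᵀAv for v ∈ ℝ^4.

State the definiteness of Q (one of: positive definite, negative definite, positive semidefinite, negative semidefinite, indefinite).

Leading principal minors: Δ_1 = 16, Δ_2 = 16, Δ_3 = 30, Δ_4 = 30.
All leading principal minors are positive, so by Sylvester's criterion Q is positive definite.

positive definite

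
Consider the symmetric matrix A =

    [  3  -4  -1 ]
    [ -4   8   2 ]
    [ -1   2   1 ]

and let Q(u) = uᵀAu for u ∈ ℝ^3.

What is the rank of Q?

3

Applying the same elementary operations to the rows and columns of A produces a congruent diagonal matrix with entries 3, 8/3, 1/2.
So there are 3 positive pivots.
The rank is the number of nonzero pivots: 3.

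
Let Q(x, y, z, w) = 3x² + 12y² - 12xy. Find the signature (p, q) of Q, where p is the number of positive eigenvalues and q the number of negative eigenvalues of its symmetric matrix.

The symmetric matrix is A = [[3, -6, 0, 0], [-6, 12, 0, 0], [0, 0, 0, 0], [0, 0, 0, 0]].
Symmetric row and column elimination reduces A to a congruent diagonal form with pivots 3, 0, 0, 0.
So there are 1 positive, 3 zero pivots.

(1, 0)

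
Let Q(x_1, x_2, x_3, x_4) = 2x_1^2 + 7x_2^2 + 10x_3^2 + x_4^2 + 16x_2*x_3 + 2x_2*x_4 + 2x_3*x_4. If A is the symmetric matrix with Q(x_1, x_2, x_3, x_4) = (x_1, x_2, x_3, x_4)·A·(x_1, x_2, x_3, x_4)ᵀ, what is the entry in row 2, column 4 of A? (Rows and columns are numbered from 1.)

The coefficient of x_2·x_4 in Q is 2. For a symmetric A this equals A[2,4] + A[4,2] = 2·A[2,4].
So A[2,4] = 2/2 = 1.

1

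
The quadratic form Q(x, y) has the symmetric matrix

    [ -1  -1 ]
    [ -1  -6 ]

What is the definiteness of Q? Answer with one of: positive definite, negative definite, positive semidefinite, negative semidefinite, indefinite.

negative definite

Leading principal minors: Δ_1 = -1, Δ_2 = 5.
The signs alternate starting with Δ_1 < 0, so by Sylvester's criterion Q is negative definite.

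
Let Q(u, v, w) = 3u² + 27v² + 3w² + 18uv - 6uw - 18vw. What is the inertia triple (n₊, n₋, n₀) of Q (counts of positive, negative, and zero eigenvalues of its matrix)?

The symmetric matrix is A = [[3, 9, -3], [9, 27, -9], [-3, -9, 3]].
Applying the same elementary operations to the rows and columns of A produces a congruent diagonal matrix with entries 3, 0, 0.
Counting signs: 1 positive, 2 zero.

(1, 0, 2)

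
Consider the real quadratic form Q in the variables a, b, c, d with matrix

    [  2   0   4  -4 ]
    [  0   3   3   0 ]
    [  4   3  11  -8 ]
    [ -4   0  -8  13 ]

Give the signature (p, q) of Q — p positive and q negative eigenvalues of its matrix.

Applying the same elementary operations to the rows and columns of A produces a congruent diagonal matrix with entries 2, 3, 0, 5.
So there are 3 positive, 1 zero pivots.

(3, 0)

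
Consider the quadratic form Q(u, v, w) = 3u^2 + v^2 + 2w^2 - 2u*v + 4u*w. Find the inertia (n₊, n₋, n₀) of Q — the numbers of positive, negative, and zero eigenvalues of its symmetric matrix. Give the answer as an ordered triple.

The symmetric matrix is A = [[3, -1, 2], [-1, 1, 0], [2, 0, 2]].
Row-reducing A symmetrically gives the diagonal entries 3, 2/3, 0.
That gives 2 positive, 1 zero pivots.

(2, 0, 1)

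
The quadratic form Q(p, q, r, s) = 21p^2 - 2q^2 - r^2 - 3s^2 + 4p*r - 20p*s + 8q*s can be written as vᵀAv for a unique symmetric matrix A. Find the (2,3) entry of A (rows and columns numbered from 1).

0

The coefficient of q·r in Q is 0. For a symmetric A this equals A[2,3] + A[3,2] = 2·A[2,3].
So A[2,3] = 0/2 = 0.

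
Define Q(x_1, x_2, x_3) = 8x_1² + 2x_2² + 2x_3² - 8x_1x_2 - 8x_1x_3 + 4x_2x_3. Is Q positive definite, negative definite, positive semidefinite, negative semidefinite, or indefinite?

positive semidefinite

Write A = [[8, -4, -4], [-4, 2, 2], [-4, 2, 2]].
Congruent diagonalization of A (simultaneous row and column reduction) yields pivots 8, 0, 0.
That gives 1 positive, 2 zero pivots.
Hence Q is positive semidefinite.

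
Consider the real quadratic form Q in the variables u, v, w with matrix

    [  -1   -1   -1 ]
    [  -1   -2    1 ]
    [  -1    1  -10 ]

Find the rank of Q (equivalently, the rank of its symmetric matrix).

Symmetric row and column elimination reduces A to a congruent diagonal form with pivots -1, -1, -5.
Counting signs: 3 negative.
The rank is the number of nonzero pivots: 3.

3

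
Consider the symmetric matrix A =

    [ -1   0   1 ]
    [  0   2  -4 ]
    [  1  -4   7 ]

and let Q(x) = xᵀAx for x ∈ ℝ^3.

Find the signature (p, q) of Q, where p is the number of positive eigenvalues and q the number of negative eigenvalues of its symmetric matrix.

Row-reducing A symmetrically gives the diagonal entries -1, 2, 0.
That gives 1 positive, 1 negative, 1 zero pivots.

(1, 1)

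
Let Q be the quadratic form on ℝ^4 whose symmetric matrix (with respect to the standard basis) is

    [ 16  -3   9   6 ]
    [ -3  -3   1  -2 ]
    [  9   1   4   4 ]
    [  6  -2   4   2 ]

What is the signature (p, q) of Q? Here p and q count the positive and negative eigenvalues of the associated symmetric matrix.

Applying the same elementary operations to the rows and columns of A produces a congruent diagonal matrix with entries 16, -57/16, 55/57, -2/55.
Counting signs: 2 positive, 2 negative.

(2, 2)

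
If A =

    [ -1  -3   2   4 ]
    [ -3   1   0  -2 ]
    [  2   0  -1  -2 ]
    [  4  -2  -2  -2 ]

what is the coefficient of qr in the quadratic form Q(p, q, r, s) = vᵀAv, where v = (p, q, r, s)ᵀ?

The coefficient of qr is A[2,3] + A[3,2] = 2·0 = 0.

0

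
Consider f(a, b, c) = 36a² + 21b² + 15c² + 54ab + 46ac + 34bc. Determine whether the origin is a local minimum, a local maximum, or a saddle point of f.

The Hessian at the origin is H = [[72, 54, 46], [54, 42, 34], [46, 34, 30]].
Congruent diagonalization of H (simultaneous row and column reduction) yields pivots 72, 3/2, 4/9.
That gives 3 positive pivots.
H is positive definite, so the origin is a strict local minimum.

local minimum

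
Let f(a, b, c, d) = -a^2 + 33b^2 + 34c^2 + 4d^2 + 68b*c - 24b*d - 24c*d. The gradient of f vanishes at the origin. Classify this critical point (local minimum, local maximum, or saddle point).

saddle point

The Hessian at the origin is H = [[-2, 0, 0, 0], [0, 66, 68, -24], [0, 68, 68, -24], [0, -24, -24, 8]].
An LDLᵀ factorisation of H has diagonal entries -2, 66, -68/33, -8/17.
That gives 1 positive, 3 negative pivots.
H is indefinite, so the origin is a saddle point.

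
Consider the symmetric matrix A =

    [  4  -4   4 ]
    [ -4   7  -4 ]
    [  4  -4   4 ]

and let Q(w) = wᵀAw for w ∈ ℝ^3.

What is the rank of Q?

Congruent diagonalization of A (simultaneous row and column reduction) yields pivots 4, 3, 0.
So there are 2 positive, 1 zero pivots.
The rank is the number of nonzero pivots: 2.

2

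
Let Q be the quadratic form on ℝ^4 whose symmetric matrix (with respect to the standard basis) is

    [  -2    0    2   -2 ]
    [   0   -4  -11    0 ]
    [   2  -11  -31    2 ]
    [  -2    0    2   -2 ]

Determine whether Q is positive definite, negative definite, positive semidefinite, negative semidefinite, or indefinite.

indefinite

Applying the same elementary operations to the rows and columns of A produces a congruent diagonal matrix with entries -2, -4, 5/4, 0.
That gives 1 positive, 2 negative, 1 zero pivots.
Hence Q is indefinite.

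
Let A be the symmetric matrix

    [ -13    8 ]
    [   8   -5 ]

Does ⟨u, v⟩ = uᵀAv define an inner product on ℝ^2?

An LDLᵀ factorisation of A has diagonal entries -13, -1/13.
Counting signs: 2 negative.
Hence Q is negative definite.
⟨·,·⟩ is an inner product exactly when A is positive definite.

no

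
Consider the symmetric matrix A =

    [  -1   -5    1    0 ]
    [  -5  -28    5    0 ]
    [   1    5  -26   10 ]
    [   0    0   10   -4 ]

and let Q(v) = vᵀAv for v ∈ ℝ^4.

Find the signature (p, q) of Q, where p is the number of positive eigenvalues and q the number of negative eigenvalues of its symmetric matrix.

(0, 3)

Applying the same elementary operations to the rows and columns of A produces a congruent diagonal matrix with entries -1, -3, -25, 0.
That gives 3 negative, 1 zero pivots.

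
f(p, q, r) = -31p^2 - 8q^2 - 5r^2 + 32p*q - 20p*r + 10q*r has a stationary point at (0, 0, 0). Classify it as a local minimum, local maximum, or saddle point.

The Hessian at the origin is H = [[-62, 32, -20], [32, -16, 10], [-20, 10, -10]].
An LDLᵀ factorisation of H has diagonal entries -62, 16/31, -15/4.
So there are 1 positive, 2 negative pivots.
H is indefinite, so the origin is a saddle point.

saddle point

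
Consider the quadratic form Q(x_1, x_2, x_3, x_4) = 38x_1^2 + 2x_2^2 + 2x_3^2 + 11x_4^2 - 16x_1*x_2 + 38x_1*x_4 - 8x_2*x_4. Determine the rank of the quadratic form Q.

The associated matrix is A = [[38, -8, 0, 19], [-8, 2, 0, -4], [0, 0, 2, 0], [19, -4, 0, 11]].
Row-reducing A symmetrically gives the diagonal entries 38, 6/19, 2, 3/2.
That gives 4 positive pivots.
The rank is the number of nonzero pivots: 4.

4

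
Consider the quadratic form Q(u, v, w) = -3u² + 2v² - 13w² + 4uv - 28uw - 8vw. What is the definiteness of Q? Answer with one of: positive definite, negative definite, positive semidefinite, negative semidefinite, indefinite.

The associated matrix is A = [[-3, 2, -14], [2, 2, -4], [-14, -4, -13]].
Row-reducing A symmetrically gives the diagonal entries -3, 10/3, -1.
Counting signs: 1 positive, 2 negative.
Hence Q is indefinite.

indefinite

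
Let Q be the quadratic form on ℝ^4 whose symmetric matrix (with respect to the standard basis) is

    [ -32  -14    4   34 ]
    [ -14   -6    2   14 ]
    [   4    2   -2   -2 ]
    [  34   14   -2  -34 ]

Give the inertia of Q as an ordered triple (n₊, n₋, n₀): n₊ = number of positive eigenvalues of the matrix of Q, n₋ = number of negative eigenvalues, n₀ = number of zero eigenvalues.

(2, 2, 0)

Congruent diagonalization of A (simultaneous row and column reduction) yields pivots -32, 1/8, -2, 4.
So there are 2 positive, 2 negative pivots.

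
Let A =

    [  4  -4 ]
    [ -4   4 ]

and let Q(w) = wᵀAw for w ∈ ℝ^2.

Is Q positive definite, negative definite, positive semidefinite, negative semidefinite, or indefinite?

For the 2×2 matrix [[4, -4], [-4, 4]]: det = 4·4 − (-4)² = 0, trace = 8.
det = 0 so one eigenvalue is zero; the form is semidefinite with the sign of the trace.

positive semidefinite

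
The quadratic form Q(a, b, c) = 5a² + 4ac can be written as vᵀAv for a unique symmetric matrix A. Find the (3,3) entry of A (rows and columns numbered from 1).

0

The coefficient of c² in Q is 0, and that is exactly A[3,3].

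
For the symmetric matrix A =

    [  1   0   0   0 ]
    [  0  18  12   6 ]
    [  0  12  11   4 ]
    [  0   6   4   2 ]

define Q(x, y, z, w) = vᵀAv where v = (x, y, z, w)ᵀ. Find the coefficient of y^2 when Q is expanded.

18

The coefficient of y^2 is the diagonal entry A[2,2] = 18.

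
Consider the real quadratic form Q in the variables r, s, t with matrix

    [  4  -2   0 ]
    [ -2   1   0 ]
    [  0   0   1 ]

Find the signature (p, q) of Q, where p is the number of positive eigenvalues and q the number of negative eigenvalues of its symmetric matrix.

Row-reducing A symmetrically gives the diagonal entries 4, 0, 1.
Counting signs: 2 positive, 1 zero.

(2, 0)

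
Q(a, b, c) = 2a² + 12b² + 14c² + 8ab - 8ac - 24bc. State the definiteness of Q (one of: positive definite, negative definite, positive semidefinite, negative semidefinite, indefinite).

positive definite

The associated matrix is A = [[2, 4, -4], [4, 12, -12], [-4, -12, 14]].
An LDLᵀ factorisation of A has diagonal entries 2, 4, 2.
That gives 3 positive pivots.
Hence Q is positive definite.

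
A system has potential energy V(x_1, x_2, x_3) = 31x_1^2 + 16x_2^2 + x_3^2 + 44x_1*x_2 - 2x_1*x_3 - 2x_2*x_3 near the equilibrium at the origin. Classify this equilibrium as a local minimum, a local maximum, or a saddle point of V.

local minimum

The Hessian at the origin is H = [[62, 44, -2], [44, 32, -2], [-2, -2, 2]].
An LDLᵀ factorisation of H has diagonal entries 62, 24/31, 3/2.
So there are 3 positive pivots.
H is positive definite, so the origin is a strict local minimum.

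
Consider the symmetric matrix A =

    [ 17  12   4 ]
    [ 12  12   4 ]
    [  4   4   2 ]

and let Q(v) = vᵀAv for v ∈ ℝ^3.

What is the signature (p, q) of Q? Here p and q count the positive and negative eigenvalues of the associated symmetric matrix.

Applying the same elementary operations to the rows and columns of A produces a congruent diagonal matrix with entries 17, 60/17, 2/3.
That gives 3 positive pivots.

(3, 0)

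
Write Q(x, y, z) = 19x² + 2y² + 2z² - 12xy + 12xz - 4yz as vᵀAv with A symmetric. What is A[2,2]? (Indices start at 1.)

The coefficient of y² in Q is 2, and that is exactly A[2,2].

2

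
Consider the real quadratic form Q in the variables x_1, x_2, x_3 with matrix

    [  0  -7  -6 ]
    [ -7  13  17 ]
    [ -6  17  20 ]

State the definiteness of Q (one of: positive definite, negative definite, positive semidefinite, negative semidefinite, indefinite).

indefinite

A is congruent to a diagonal matrix with 2 positive, 1 negative and 0 zero entries, so Q is indefinite.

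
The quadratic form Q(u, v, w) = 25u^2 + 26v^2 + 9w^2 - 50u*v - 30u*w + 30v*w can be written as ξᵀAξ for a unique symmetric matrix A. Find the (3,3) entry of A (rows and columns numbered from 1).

The coefficient of w^2 in Q is 9, and that is exactly A[3,3].

9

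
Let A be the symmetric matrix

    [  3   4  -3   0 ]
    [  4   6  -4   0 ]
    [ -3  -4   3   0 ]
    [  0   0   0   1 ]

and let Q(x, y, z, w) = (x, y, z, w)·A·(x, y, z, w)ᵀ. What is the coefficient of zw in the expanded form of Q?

The coefficient of zw is A[3,4] + A[4,3] = 2·0 = 0.

0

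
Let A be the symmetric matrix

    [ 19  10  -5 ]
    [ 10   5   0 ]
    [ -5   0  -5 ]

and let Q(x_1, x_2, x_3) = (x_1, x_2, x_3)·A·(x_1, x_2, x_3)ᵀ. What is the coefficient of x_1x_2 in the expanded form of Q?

The coefficient of x_1x_2 is A[1,2] + A[2,1] = 2·10 = 20.

20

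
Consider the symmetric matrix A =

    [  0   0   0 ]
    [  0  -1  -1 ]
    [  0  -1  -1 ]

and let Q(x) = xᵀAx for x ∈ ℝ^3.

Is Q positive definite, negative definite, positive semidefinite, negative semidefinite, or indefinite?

Symmetric row and column elimination reduces A to a congruent diagonal form with pivots 0, -1, 0.
That gives 1 negative, 2 zero pivots.
Hence Q is negative semidefinite.

negative semidefinite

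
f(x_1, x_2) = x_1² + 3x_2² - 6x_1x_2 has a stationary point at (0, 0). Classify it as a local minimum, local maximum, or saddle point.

saddle point

The Hessian at the origin is H = [[2, -6], [-6, 6]].
det H = 2·6 − (-6)² = -24 < 0, so H is indefinite.
Therefore the origin is a saddle point.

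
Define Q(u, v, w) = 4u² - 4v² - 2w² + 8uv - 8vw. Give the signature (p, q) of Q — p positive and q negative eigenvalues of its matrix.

(1, 1)

The symmetric matrix is A = [[4, 4, 0], [4, -4, -4], [0, -4, -2]].
Applying the same elementary operations to the rows and columns of A produces a congruent diagonal matrix with entries 4, -8, 0.
Counting signs: 1 positive, 1 negative, 1 zero.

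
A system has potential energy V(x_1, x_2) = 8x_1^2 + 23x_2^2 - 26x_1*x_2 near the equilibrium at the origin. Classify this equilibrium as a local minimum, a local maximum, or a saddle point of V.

The Hessian at the origin is H = [[16, -26], [-26, 46]].
det H = 16·46 − (-26)² = 60 > 0 and H[1,1] = 16 > 0, so H is positive definite.
Therefore the origin is a local minimum.

local minimum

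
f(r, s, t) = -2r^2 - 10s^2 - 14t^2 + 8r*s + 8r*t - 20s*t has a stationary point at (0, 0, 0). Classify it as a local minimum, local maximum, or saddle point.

local maximum

The Hessian at the origin is H = [[-4, 8, 8], [8, -20, -20], [8, -20, -28]].
An LDLᵀ factorisation of H has diagonal entries -4, -4, -8.
So there are 3 negative pivots.
H is negative definite, so the origin is a strict local maximum.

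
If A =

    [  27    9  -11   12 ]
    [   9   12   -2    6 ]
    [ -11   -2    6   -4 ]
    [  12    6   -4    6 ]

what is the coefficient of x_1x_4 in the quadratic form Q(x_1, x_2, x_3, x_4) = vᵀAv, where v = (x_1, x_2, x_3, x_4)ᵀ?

The coefficient of x_1x_4 is A[1,4] + A[4,1] = 2·12 = 24.

24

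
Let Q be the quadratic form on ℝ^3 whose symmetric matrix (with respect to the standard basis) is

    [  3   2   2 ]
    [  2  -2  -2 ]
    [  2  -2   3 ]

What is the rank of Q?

3

Applying the same elementary operations to the rows and columns of A produces a congruent diagonal matrix with entries 3, -10/3, 5.
Counting signs: 2 positive, 1 negative.
The rank is the number of nonzero pivots: 3.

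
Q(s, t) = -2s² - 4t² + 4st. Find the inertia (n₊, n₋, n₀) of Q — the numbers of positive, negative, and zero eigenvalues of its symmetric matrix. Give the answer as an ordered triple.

The associated matrix is A = [[-2, 2], [2, -4]].
Symmetric row and column elimination reduces A to a congruent diagonal form with pivots -2, -2.
So there are 2 negative pivots.

(0, 2, 0)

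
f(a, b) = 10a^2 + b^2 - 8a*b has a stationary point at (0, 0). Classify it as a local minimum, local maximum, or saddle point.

The Hessian at the origin is H = [[20, -8], [-8, 2]].
det H = 20·2 − (-8)² = -24 < 0, so H is indefinite.
Therefore the origin is a saddle point.

saddle point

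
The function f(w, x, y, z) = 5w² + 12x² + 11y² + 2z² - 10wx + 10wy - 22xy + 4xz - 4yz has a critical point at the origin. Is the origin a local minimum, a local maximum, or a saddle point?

The Hessian at the origin is H = [[10, -10, 10, 0], [-10, 24, -22, 4], [10, -22, 22, -4], [0, 4, -4, 4]].
Row-reducing H symmetrically gives the diagonal entries 10, 14, 12/7, 8/3.
That gives 4 positive pivots.
H is positive definite, so the origin is a strict local minimum.

local minimum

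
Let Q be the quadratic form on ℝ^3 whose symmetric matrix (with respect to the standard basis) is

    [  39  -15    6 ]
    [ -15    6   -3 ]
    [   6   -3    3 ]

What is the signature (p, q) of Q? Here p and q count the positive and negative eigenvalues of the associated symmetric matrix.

Applying the same elementary operations to the rows and columns of A produces a congruent diagonal matrix with entries 39, 3/13, 0.
That gives 2 positive, 1 zero pivots.

(2, 0)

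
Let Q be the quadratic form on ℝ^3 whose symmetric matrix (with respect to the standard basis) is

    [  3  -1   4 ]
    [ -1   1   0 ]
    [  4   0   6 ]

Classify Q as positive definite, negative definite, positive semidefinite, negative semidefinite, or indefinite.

An LDLᵀ factorisation of A has diagonal entries 3, 2/3, -2.
That gives 2 positive, 1 negative pivots.
Hence Q is indefinite.

indefinite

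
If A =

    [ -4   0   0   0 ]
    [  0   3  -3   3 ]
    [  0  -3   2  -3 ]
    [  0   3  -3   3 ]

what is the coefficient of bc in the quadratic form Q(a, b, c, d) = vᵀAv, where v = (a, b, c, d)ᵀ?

-6

The coefficient of bc is A[2,3] + A[3,2] = 2·(-3) = -6.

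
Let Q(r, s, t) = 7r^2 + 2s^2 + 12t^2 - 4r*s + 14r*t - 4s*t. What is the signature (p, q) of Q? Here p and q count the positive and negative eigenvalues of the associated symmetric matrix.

(3, 0)

The symmetric matrix is A = [[7, -2, 7], [-2, 2, -2], [7, -2, 12]].
An LDLᵀ factorisation of A has diagonal entries 7, 10/7, 5.
That gives 3 positive pivots.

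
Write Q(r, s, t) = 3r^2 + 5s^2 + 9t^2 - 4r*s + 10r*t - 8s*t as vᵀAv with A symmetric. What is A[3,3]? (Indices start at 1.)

The coefficient of t^2 in Q is 9, and that is exactly A[3,3].

9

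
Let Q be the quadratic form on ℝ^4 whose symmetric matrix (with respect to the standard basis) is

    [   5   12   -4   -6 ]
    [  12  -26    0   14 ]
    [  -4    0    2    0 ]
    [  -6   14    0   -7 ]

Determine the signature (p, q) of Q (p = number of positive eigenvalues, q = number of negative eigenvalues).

(3, 1)

Applying the same elementary operations to the rows and columns of A produces a congruent diagonal matrix with entries 5, -274/5, 66/137, 5/11.
That gives 3 positive, 1 negative pivots.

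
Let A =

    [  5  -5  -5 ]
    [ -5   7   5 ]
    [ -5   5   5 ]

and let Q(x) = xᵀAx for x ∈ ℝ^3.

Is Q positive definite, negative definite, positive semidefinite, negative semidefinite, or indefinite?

positive semidefinite

Symmetric row and column elimination reduces A to a congruent diagonal form with pivots 5, 2, 0.
Counting signs: 2 positive, 1 zero.
Hence Q is positive semidefinite.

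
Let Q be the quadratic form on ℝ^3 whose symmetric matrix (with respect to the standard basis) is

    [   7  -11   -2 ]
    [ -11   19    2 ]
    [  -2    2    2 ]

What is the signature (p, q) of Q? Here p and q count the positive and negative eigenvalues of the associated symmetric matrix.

(3, 0)

Symmetric row and column elimination reduces A to a congruent diagonal form with pivots 7, 12/7, 2/3.
Counting signs: 3 positive.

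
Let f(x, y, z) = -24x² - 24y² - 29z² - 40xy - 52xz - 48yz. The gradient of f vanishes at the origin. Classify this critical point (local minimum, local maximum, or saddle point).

The Hessian at the origin is H = [[-48, -40, -52], [-40, -48, -48], [-52, -48, -58]].
An LDLᵀ factorisation of H has diagonal entries -48, -44/3, -2/11.
Counting signs: 3 negative.
H is negative definite, so the origin is a strict local maximum.

local maximum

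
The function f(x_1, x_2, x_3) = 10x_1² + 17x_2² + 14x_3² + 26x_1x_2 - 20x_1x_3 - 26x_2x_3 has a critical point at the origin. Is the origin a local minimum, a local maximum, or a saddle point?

local minimum

The Hessian at the origin is H = [[20, 26, -20], [26, 34, -26], [-20, -26, 28]].
An LDLᵀ factorisation of H has diagonal entries 20, 1/5, 8.
So there are 3 positive pivots.
H is positive definite, so the origin is a strict local minimum.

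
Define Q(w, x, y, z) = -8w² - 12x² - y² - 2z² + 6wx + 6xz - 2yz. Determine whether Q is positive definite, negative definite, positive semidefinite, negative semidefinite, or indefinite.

The symmetric matrix of Q is A = [[-8, 3, 0, 0], [3, -12, 0, 3], [0, 0, -1, -1], [0, 3, -1, -2]].
Leading principal minors: Δ_1 = -8, Δ_2 = 87, Δ_3 = -87, Δ_4 = 15.
The signs alternate starting with Δ_1 < 0, so by Sylvester's criterion Q is negative definite.

negative definite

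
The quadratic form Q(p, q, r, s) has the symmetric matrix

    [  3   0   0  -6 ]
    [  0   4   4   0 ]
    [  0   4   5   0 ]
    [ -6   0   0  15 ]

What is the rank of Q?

Congruent diagonalization of A (simultaneous row and column reduction) yields pivots 3, 4, 1, 3.
Counting signs: 4 positive.
The rank is the number of nonzero pivots: 4.

4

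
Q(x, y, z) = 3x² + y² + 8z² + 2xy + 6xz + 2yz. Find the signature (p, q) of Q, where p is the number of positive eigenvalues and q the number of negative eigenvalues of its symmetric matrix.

(3, 0)

Write A = [[3, 1, 3], [1, 1, 1], [3, 1, 8]].
An LDLᵀ factorisation of A has diagonal entries 3, 2/3, 5.
That gives 3 positive pivots.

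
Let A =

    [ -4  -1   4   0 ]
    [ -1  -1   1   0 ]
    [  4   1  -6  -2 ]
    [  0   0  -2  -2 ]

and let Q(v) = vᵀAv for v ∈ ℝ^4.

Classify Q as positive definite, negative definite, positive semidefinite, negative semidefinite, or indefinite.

Applying the same elementary operations to the rows and columns of A produces a congruent diagonal matrix with entries -4, -3/4, -2, 0.
So there are 3 negative, 1 zero pivots.
Hence Q is negative semidefinite.

negative semidefinite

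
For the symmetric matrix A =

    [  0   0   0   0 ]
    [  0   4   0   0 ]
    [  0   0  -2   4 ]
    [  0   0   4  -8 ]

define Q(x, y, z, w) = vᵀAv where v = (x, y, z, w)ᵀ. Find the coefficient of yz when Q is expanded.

0

The coefficient of yz is A[2,3] + A[3,2] = 2·0 = 0.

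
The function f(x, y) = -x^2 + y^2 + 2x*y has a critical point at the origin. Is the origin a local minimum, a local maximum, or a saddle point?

The Hessian at the origin is H = [[-2, 2], [2, 2]].
det H = -2·2 − (2)² = -8 < 0, so H is indefinite.
Therefore the origin is a saddle point.

saddle point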